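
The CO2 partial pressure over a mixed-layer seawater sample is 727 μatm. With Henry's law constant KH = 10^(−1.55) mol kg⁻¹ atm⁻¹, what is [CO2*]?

KH = 10^(−1.55) = 2.818×10^-2 mol kg⁻¹ atm⁻¹
[CO2*] = KH · pCO2 = 2.818×10^-2 × 727×10^-6 atm = 2.05×10^-5 mol/kg

[CO2*] = 20.5 μmol/kg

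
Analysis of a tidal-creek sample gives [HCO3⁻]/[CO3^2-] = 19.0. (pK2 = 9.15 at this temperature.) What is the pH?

From K2 = [H⁺][CO3^2-]/[HCO3⁻]:  pH = pK2 − log₁₀([HCO3⁻]/[CO3^2-])
log₁₀(19.0) = +1.279
pH = 9.15 − (+1.279) = 7.87

pH = 7.87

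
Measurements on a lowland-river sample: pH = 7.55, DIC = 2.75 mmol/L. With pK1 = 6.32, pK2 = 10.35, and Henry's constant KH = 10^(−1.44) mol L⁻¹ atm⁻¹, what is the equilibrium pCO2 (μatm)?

α₀ = 1 / (1 + K1/[H⁺] + K1K2/[H⁺]²) = 1 / (1 + 10^+1.23 + 10^-1.57)
   = 1 / (1 + 16.982 + 0.026915) = 1/18.009 = 0.05553
[CO2*] = α₀ × DIC = 0.05553 × 2.75 = 0.1527 mmol/L
pCO2 = [CO2*]/KH = 1.527×10^-4 / 3.631×10^-2 = 4210 μatm

pCO2 = 4210 μatm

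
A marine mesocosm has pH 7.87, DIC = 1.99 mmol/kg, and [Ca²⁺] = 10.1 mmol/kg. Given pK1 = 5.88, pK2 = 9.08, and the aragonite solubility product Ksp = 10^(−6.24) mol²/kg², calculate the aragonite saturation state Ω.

Ω = 2.01

α₂ = 1 / (1 + [H⁺]/K2 + [H⁺]²/(K1K2)) = 1 / (1 + 10^+1.21 + 10^-0.78)
   = 1 / (1 + 16.218 + 0.16596) = 1/17.384 = 0.05752
[CO3²⁻] = α₂ × DIC = 0.05752 × 1.99 = 0.1145 mmol/kg
Ksp = 10^(−6.24) = 5.754×10^-7
Ω = [Ca²⁺][CO3²⁻]/Ksp = (10.1×10^-3)(1.145×10^-4) / 5.754×10^-7 = 2.01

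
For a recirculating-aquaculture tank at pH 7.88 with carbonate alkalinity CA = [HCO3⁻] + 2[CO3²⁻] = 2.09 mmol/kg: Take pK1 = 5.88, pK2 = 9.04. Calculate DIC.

CA = [HCO3⁻] + 2[CO3²⁻] = (α₁ + 2α₂)·DIC
At pH 7.88: [H⁺]/K1 = 10^-2.00 = 0.010000, K2/[H⁺] = 10^-1.16 = 0.069183
α₁ = 1/(1 + 0.010000 + 0.069183) = 1/1.0792 = 0.9266; α₂ = α₁·K2/[H⁺] = 0.06411
α₁ + 2α₂ = 1.0548
DIC = CA / (α₁ + 2α₂) = 2.09 / 1.0548 = 1.98 mmol/kg

DIC = 1.98 mmol/kg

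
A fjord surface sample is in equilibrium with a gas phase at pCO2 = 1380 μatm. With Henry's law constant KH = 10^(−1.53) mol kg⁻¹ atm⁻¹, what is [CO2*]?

[CO2*] = 40.7 μmol/kg

KH = 10^(−1.53) = 2.951×10^-2 mol kg⁻¹ atm⁻¹
[CO2*] = KH · pCO2 = 2.951×10^-2 × 1380×10^-6 atm = 4.07×10^-5 mol/kg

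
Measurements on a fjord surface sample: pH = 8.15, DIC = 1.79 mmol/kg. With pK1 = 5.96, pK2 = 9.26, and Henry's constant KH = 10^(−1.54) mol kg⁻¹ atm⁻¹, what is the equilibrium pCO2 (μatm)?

pCO2 = 370 μatm

α₀ = 1 / (1 + K1/[H⁺] + K1K2/[H⁺]²) = 1 / (1 + 10^+2.19 + 10^+1.08)
   = 1 / (1 + 154.88 + 12.023) = 1/167.90 = 0.005956
[CO2*] = α₀ × DIC = 0.005956 × 1.79 = 0.01066 mmol/kg = 10.66 μmol/kg
pCO2 = [CO2*]/KH = 1.066×10^-5 / 2.884×10^-2 = 370 μatm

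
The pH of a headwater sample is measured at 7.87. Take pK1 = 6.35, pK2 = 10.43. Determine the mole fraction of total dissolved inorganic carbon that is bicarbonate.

α₁ = 0.968

α₁ = 1 / (1 + [H⁺]/K1 + K2/[H⁺]) = 1 / (1 + 10^-1.52 + 10^-2.56)
   = 1 / (1 + 0.030200 + 0.0027542) = 1/1.0330 = 0.9681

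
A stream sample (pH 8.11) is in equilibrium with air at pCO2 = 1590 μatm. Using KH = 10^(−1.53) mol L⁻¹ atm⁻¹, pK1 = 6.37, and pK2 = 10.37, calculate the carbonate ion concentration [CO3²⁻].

[CO3²⁻] = 14.2 μmol/L

[CO2*] = KH · pCO2 = 10^(−1.53) × 1590×10^-6 = 4.692×10^-5 mol/L
α₀ = 1/(1 + K1/[H⁺] + K1K2/[H⁺]²) = 1/(1 + 10^+1.74 + 10^-0.52) = 0.01778
DIC = [CO2*]/α₀ = 4.692×10^-5 / 0.01778 = 2.640 mmol/L
[CO3²⁻] = α₂·DIC; α₂ = 0.005368, so [CO3²⁻] = 0.005368 × 2.640 = 0.0142 mmol/L = 14.2 μmol/L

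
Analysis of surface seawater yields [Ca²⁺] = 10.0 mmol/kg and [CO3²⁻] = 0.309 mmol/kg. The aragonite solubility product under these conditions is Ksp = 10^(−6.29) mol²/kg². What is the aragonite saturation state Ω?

Ω = 6.03

Ksp = 10^(−6.29) = 5.129×10^-7
Ω = [Ca²⁺][CO3²⁻]/Ksp = (10.0×10^-3)(0.309×10^-3) / 5.129×10^-7 = 6.03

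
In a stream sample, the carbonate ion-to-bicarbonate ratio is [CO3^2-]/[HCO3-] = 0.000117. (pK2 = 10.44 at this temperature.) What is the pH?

From K2 = [H⁺][CO3^2-]/[HCO3-]:  pH = pK2 + log₁₀([CO3^2-]/[HCO3-])
log₁₀(0.000117) = -3.932
pH = 10.44 + (-3.932) = 6.51

pH = 6.51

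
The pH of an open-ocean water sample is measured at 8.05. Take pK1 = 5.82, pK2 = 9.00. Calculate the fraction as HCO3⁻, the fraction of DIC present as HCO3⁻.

α₁ = 1 / (1 + [H⁺]/K1 + K2/[H⁺]) = 1 / (1 + 10^-2.23 + 10^-0.95)
   = 1 / (1 + 0.0058884 + 0.11220) = 1/1.1181 = 0.8944

α₁ = 0.894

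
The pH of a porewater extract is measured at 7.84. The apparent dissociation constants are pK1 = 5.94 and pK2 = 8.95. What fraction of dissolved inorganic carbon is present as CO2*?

α₀ = 1 / (1 + K1/[H⁺] + K1K2/[H⁺]²) = 1 / (1 + 10^+1.90 + 10^+0.79)
   = 1 / (1 + 79.433 + 6.1660) = 1/86.599 = 0.01155

α₀ = 0.0115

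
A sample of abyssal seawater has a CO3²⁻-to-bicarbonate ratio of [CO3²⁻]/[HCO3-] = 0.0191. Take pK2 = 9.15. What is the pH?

From K2 = [H⁺][CO3²⁻]/[HCO3-]:  pH = pK2 + log₁₀([CO3²⁻]/[HCO3-])
log₁₀(0.0191) = -1.719
pH = 9.15 + (-1.719) = 7.43

pH = 7.43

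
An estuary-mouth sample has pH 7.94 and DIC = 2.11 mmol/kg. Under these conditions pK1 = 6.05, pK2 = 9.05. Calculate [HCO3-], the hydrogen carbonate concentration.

α₁ = 1 / (1 + [H⁺]/K1 + K2/[H⁺]) = 1 / (1 + 10^-1.89 + 10^-1.11)
   = 1 / (1 + 0.012882 + 0.077625) = 1/1.0905 = 0.9170
[HCO3⁻] = α₁ × DIC = 0.9170 × 2.11 = 1.93 mmol/kg

[HCO3⁻] = 1.93 mmol/kg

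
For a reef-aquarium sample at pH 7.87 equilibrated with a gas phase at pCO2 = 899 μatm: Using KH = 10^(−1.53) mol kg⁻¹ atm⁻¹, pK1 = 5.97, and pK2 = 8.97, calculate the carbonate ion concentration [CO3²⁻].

[CO2*] = KH · pCO2 = 10^(−1.53) × 899×10^-6 = 2.653×10^-5 mol/kg
α₀ = 1/(1 + K1/[H⁺] + K1K2/[H⁺]²) = 1/(1 + 10^+1.90 + 10^+0.80) = 0.01153
DIC = [CO2*]/α₀ = 2.653×10^-5 / 0.01153 = 2.301 mmol/kg
[CO3²⁻] = α₂·DIC; α₂ = 0.07274, so [CO3²⁻] = 0.07274 × 2.301 = 0.167 mmol/kg

[CO3²⁻] = 0.167 mmol/kg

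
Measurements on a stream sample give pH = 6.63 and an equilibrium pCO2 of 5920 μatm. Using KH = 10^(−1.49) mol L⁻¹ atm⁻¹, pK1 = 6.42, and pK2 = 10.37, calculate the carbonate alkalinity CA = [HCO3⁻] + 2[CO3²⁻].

[CO2*] = KH · pCO2 = 10^(−1.49) × 5920×10^-6 = 1.916×10^-4 mol/L
α₀ = 1/(1 + K1/[H⁺] + K1K2/[H⁺]²) = 1/(1 + 10^+0.21 + 10^-3.53) = 0.3814
DIC = [CO2*]/α₀ = 1.916×10^-4 / 0.3814 = 0.5023 mmol/L
CA = (α₁ + 2α₂)·DIC = (0.6185 + 2×0.0001126) × 0.5023 = 0.311 mmol/L

CA = 0.311 mmol/L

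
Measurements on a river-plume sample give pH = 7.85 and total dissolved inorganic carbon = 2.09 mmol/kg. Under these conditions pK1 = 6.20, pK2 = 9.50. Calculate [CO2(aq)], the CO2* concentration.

α₀ = 1 / (1 + K1/[H⁺] + K1K2/[H⁺]²) = 1 / (1 + 10^+1.65 + 10^+0.00)
   = 1 / (1 + 44.668 + 1.0000) = 1/46.668 = 0.02143
[CO2*] = α₀ × DIC = 0.02143 × 2.09 = 0.0448 mmol/kg

[CO2*] = 0.0448 mmol/kg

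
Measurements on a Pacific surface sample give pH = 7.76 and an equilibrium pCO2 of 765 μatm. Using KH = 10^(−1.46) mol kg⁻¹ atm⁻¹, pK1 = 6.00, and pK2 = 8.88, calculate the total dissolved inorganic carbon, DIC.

DIC = 1.67 mmol/kg

[CO2*] = KH · pCO2 = 10^(−1.46) × 765×10^-6 = 2.653×10^-5 mol/kg
α₀ = 1/(1 + K1/[H⁺] + K1K2/[H⁺]²) = 1/(1 + 10^+1.76 + 10^+0.64) = 0.01590
DIC = [CO2*]/α₀ = 2.653×10^-5 / 0.01590 = 1.67 mmol/kg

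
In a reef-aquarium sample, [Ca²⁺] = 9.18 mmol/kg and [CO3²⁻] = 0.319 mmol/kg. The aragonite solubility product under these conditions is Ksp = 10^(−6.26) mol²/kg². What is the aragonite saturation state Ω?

Ksp = 10^(−6.26) = 5.495×10^-7
Ω = [Ca²⁺][CO3²⁻]/Ksp = (9.18×10^-3)(0.319×10^-3) / 5.495×10^-7 = 5.33

Ω = 5.33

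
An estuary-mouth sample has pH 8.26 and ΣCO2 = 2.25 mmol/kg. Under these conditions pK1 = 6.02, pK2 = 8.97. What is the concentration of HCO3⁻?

α₁ = 1 / (1 + [H⁺]/K1 + K2/[H⁺]) = 1 / (1 + 10^-2.24 + 10^-0.71)
   = 1 / (1 + 0.0057544 + 0.19498) = 1/1.2007 = 0.8328
[HCO3⁻] = α₁ × DIC = 0.8328 × 2.25 = 1.87 mmol/kg

[HCO3⁻] = 1.87 mmol/kg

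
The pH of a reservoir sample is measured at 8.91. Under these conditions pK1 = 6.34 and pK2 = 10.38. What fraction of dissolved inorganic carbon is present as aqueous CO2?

α₀ = 1 / (1 + K1/[H⁺] + K1K2/[H⁺]²) = 1 / (1 + 10^+2.57 + 10^+1.10)
   = 1 / (1 + 371.54 + 12.589) = 1/385.12 = 0.002597

α₀ = 0.00260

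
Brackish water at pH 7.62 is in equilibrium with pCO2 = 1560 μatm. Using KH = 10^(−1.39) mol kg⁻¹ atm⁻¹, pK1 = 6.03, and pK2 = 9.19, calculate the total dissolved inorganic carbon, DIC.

[CO2*] = KH · pCO2 = 10^(−1.39) × 1560×10^-6 = 6.355×10^-5 mol/kg
α₀ = 1/(1 + K1/[H⁺] + K1K2/[H⁺]²) = 1/(1 + 10^+1.59 + 10^+0.02) = 0.02442
DIC = [CO2*]/α₀ = 6.355×10^-5 / 0.02442 = 2.60 mmol/kg

DIC = 2.60 mmol/kg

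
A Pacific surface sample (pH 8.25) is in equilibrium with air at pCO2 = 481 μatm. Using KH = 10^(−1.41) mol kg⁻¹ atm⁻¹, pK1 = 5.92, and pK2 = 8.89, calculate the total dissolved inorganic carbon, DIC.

[CO2*] = KH · pCO2 = 10^(−1.41) × 481×10^-6 = 1.871×10^-5 mol/kg
α₀ = 1/(1 + K1/[H⁺] + K1K2/[H⁺]²) = 1/(1 + 10^+2.33 + 10^+1.69) = 0.003791
DIC = [CO2*]/α₀ = 1.871×10^-5 / 0.003791 = 4.94 mmol/kg

DIC = 4.94 mmol/kg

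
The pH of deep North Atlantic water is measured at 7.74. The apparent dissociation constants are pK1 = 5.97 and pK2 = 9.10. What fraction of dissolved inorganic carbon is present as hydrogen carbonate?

α₁ = 0.943

α₁ = 1 / (1 + [H⁺]/K1 + K2/[H⁺]) = 1 / (1 + 10^-1.77 + 10^-1.36)
   = 1 / (1 + 0.016982 + 0.043652) = 1/1.0606 = 0.9428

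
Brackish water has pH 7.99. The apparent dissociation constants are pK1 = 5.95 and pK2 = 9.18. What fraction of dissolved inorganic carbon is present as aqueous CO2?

α₀ = 1 / (1 + K1/[H⁺] + K1K2/[H⁺]²) = 1 / (1 + 10^+2.04 + 10^+0.85)
   = 1 / (1 + 109.65 + 7.0795) = 1/117.73 = 0.008494

α₀ = 0.00849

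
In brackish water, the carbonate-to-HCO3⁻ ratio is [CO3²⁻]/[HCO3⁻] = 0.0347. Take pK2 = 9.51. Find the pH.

pH = 8.05

From K2 = [H⁺][CO3²⁻]/[HCO3⁻]:  pH = pK2 + log₁₀([CO3²⁻]/[HCO3⁻])
log₁₀(0.0347) = -1.460
pH = 9.51 + (-1.460) = 8.05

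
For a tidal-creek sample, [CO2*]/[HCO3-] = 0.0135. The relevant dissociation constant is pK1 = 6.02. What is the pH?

pH = 7.89

From K1 = [H⁺][HCO3-]/[CO2*]:  pH = pK1 − log₁₀([CO2*]/[HCO3-])
log₁₀(0.0135) = -1.870
pH = 6.02 − (-1.870) = 7.89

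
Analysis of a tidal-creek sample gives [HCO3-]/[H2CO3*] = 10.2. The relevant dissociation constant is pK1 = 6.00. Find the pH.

From K1 = [H⁺][HCO3-]/[H2CO3*]:  pH = pK1 + log₁₀([HCO3-]/[H2CO3*])
log₁₀(10.2) = +1.009
pH = 6.00 + (+1.009) = 7.01

pH = 7.01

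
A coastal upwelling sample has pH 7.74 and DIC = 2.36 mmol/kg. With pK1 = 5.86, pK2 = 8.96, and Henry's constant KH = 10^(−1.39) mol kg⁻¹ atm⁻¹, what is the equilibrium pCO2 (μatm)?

α₀ = 1 / (1 + K1/[H⁺] + K1K2/[H⁺]²) = 1 / (1 + 10^+1.88 + 10^+0.66)
   = 1 / (1 + 75.858 + 4.5709) = 1/81.429 = 0.01228
[CO2*] = α₀ × DIC = 0.01228 × 2.36 = 0.02898 mmol/kg
pCO2 = [CO2*]/KH = 2.898×10^-5 / 4.074×10^-2 = 711 μatm

pCO2 = 711 μatm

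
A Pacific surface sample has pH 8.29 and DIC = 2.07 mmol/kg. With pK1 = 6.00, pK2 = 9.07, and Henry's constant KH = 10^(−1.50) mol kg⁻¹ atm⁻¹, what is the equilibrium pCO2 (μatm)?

pCO2 = 287 μatm

α₀ = 1 / (1 + K1/[H⁺] + K1K2/[H⁺]²) = 1 / (1 + 10^+2.29 + 10^+1.51)
   = 1 / (1 + 194.98 + 32.359) = 1/228.34 = 0.004379
[CO2*] = α₀ × DIC = 0.004379 × 2.07 = 0.009065 mmol/kg = 9.065 μmol/kg
pCO2 = [CO2*]/KH = 9.065×10^-6 / 3.162×10^-2 = 287 μatm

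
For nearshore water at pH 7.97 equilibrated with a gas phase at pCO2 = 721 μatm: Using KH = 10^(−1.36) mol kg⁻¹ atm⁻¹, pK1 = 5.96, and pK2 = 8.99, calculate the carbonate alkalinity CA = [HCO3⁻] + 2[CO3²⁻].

[CO2*] = KH · pCO2 = 10^(−1.36) × 721×10^-6 = 3.147×10^-5 mol/kg
α₀ = 1/(1 + K1/[H⁺] + K1K2/[H⁺]²) = 1/(1 + 10^+2.01 + 10^+0.99) = 0.008842
DIC = [CO2*]/α₀ = 3.147×10^-5 / 0.008842 = 3.560 mmol/kg
CA = (α₁ + 2α₂)·DIC = (0.9048 + 2×0.08640) × 3.560 = 3.84 mmol/kg

CA = 3.84 mmol/kg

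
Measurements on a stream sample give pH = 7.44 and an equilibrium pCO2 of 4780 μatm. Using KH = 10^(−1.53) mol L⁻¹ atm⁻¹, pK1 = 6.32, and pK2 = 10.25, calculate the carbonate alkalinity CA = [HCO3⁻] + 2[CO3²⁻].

[CO2*] = KH · pCO2 = 10^(−1.53) × 4780×10^-6 = 1.411×10^-4 mol/L
α₀ = 1/(1 + K1/[H⁺] + K1K2/[H⁺]²) = 1/(1 + 10^+1.12 + 10^-1.69) = 0.07041
DIC = [CO2*]/α₀ = 1.411×10^-4 / 0.07041 = 2.004 mmol/L
CA = (α₁ + 2α₂)·DIC = (0.9282 + 2×0.001438) × 2.004 = 1.87 mmol/L

CA = 1.87 mmol/L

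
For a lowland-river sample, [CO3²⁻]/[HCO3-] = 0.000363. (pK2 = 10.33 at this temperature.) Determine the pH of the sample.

From K2 = [H⁺][CO3²⁻]/[HCO3-]:  pH = pK2 + log₁₀([CO3²⁻]/[HCO3-])
log₁₀(0.000363) = -3.440
pH = 10.33 + (-3.440) = 6.89

pH = 6.89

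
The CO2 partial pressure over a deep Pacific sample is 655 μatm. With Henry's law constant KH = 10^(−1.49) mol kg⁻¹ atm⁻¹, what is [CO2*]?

KH = 10^(−1.49) = 3.236×10^-2 mol kg⁻¹ atm⁻¹
[CO2*] = KH · pCO2 = 3.236×10^-2 × 655×10^-6 atm = 2.12×10^-5 mol/kg

[CO2*] = 21.2 μmol/kg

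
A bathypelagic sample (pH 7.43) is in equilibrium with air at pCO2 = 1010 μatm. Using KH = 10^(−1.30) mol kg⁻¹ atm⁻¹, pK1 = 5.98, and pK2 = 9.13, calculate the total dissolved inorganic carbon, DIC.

DIC = 1.51 mmol/kg

[CO2*] = KH · pCO2 = 10^(−1.30) × 1010×10^-6 = 5.062×10^-5 mol/kg
α₀ = 1/(1 + K1/[H⁺] + K1K2/[H⁺]²) = 1/(1 + 10^+1.45 + 10^-0.25) = 0.03362
DIC = [CO2*]/α₀ = 5.062×10^-5 / 0.03362 = 1.51 mmol/kg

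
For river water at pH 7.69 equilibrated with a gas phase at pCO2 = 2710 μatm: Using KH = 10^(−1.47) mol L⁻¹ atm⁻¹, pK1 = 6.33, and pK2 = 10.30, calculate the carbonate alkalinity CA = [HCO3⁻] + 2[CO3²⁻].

CA = 2.11 mmol/L

[CO2*] = KH · pCO2 = 10^(−1.47) × 2710×10^-6 = 9.183×10^-5 mol/L
α₀ = 1/(1 + K1/[H⁺] + K1K2/[H⁺]²) = 1/(1 + 10^+1.36 + 10^-1.25) = 0.04173
DIC = [CO2*]/α₀ = 9.183×10^-5 / 0.04173 = 2.201 mmol/L
CA = (α₁ + 2α₂)·DIC = (0.9559 + 2×0.002347) × 2.201 = 2.11 mmol/L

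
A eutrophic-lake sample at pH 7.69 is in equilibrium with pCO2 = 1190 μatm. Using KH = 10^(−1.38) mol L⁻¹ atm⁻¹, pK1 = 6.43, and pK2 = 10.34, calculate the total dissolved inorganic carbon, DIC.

DIC = 0.954 mmol/L

[CO2*] = KH · pCO2 = 10^(−1.38) × 1190×10^-6 = 4.961×10^-5 mol/L
α₀ = 1/(1 + K1/[H⁺] + K1K2/[H⁺]²) = 1/(1 + 10^+1.26 + 10^-1.39) = 0.05198
DIC = [CO2*]/α₀ = 4.961×10^-5 / 0.05198 = 0.954 mmol/L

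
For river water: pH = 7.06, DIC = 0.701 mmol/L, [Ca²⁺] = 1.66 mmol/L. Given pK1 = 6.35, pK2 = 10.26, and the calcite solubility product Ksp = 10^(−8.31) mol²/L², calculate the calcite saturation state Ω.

Ω = 0.125

α₂ = 1 / (1 + [H⁺]/K2 + [H⁺]²/(K1K2)) = 1 / (1 + 10^+3.20 + 10^+2.49)
   = 1 / (1 + 1584.9 + 309.03) = 1/1894.9 = 0.0005277
[CO3²⁻] = α₂ × DIC = 0.0005277 × 0.701 = 0.0003699 mmol/L = 0.3699 μmol/L
Ksp = 10^(−8.31) = 4.898×10^-9
Ω = [Ca²⁺][CO3²⁻]/Ksp = (1.66×10^-3)(3.699×10^-7) / 4.898×10^-9 = 0.125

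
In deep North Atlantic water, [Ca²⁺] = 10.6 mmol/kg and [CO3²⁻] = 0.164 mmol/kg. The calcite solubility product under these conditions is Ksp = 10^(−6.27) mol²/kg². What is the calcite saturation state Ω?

Ω = 3.24

Ksp = 10^(−6.27) = 5.370×10^-7
Ω = [Ca²⁺][CO3²⁻]/Ksp = (10.6×10^-3)(0.164×10^-3) / 5.370×10^-7 = 3.24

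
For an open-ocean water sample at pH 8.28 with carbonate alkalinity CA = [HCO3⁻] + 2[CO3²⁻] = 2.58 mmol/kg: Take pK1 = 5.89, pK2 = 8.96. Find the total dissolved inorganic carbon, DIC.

DIC = 2.21 mmol/kg

CA = [HCO3⁻] + 2[CO3²⁻] = (α₁ + 2α₂)·DIC
At pH 8.28: [H⁺]/K1 = 10^-2.39 = 0.0040738, K2/[H⁺] = 10^-0.68 = 0.20893
α₁ = 1/(1 + 0.0040738 + 0.20893) = 1/1.2130 = 0.8244; α₂ = α₁·K2/[H⁺] = 0.1722
α₁ + 2α₂ = 1.1689
DIC = CA / (α₁ + 2α₂) = 2.58 / 1.1689 = 2.21 mmol/kg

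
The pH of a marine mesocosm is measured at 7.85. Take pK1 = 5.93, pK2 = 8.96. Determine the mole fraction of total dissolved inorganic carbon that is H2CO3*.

α₀ = 1 / (1 + K1/[H⁺] + K1K2/[H⁺]²) = 1 / (1 + 10^+1.92 + 10^+0.81)
   = 1 / (1 + 83.176 + 6.4565) = 1/90.633 = 0.01103

α₀ = 0.0110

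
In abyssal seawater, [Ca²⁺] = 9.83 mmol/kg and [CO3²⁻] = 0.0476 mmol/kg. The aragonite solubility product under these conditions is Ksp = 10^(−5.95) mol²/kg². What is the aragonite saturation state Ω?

Ω = 0.417

Ksp = 10^(−5.95) = 1.122×10^-6
Ω = [Ca²⁺][CO3²⁻]/Ksp = (9.83×10^-3)(0.0476×10^-3) / 1.122×10^-6 = 0.417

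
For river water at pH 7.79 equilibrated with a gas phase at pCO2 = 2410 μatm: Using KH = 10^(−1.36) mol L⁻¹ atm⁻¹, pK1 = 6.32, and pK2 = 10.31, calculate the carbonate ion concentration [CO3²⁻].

[CO3²⁻] = 9.38 μmol/L

[CO2*] = KH · pCO2 = 10^(−1.36) × 2410×10^-6 = 1.052×10^-4 mol/L
α₀ = 1/(1 + K1/[H⁺] + K1K2/[H⁺]²) = 1/(1 + 10^+1.47 + 10^-1.05) = 0.03268
DIC = [CO2*]/α₀ = 1.052×10^-4 / 0.03268 = 3.219 mmol/L
[CO3²⁻] = α₂·DIC; α₂ = 0.002912, so [CO3²⁻] = 0.002912 × 3.219 = 0.00938 mmol/L = 9.38 μmol/L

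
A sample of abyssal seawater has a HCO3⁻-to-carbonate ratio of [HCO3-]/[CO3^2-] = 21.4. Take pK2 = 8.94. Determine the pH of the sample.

From K2 = [H⁺][CO3^2-]/[HCO3-]:  pH = pK2 − log₁₀([HCO3-]/[CO3^2-])
log₁₀(21.4) = +1.330
pH = 8.94 − (+1.330) = 7.61

pH = 7.61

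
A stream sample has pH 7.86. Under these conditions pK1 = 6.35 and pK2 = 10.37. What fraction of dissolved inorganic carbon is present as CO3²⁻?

α₂ = 0.00299

α₂ = 1 / (1 + [H⁺]/K2 + [H⁺]²/(K1K2)) = 1 / (1 + 10^+2.51 + 10^+1.00)
   = 1 / (1 + 323.59 + 10.000) = 1/334.59 = 0.002989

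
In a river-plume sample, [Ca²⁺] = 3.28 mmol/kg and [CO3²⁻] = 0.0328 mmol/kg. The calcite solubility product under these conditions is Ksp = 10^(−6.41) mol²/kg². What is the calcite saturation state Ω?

Ω = 0.277

Ksp = 10^(−6.41) = 3.890×10^-7
Ω = [Ca²⁺][CO3²⁻]/Ksp = (3.28×10^-3)(0.0328×10^-3) / 3.890×10^-7 = 0.277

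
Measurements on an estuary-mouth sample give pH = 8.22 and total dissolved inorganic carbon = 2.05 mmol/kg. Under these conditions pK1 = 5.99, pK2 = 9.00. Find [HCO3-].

α₁ = 1 / (1 + [H⁺]/K1 + K2/[H⁺]) = 1 / (1 + 10^-2.23 + 10^-0.78)
   = 1 / (1 + 0.0058884 + 0.16596) = 1/1.1718 = 0.8534
[HCO3⁻] = α₁ × DIC = 0.8534 × 2.05 = 1.75 mmol/kg

[HCO3⁻] = 1.75 mmol/kg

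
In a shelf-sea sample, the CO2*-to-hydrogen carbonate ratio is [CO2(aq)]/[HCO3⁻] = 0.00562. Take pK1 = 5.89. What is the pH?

pH = 8.14

From K1 = [H⁺][HCO3⁻]/[CO2(aq)]:  pH = pK1 − log₁₀([CO2(aq)]/[HCO3⁻])
log₁₀(0.00562) = -2.250
pH = 5.89 − (-2.250) = 8.14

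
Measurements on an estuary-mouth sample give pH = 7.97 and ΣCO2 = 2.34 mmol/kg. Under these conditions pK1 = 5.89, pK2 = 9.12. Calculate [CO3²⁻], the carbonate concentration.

α₂ = 1 / (1 + [H⁺]/K2 + [H⁺]²/(K1K2)) = 1 / (1 + 10^+1.15 + 10^-0.93)
   = 1 / (1 + 14.125 + 0.11749) = 1/15.243 = 0.06560
[CO3²⁻] = α₂ × DIC = 0.06560 × 2.34 = 0.154 mmol/kg

[CO3²⁻] = 0.154 mmol/kg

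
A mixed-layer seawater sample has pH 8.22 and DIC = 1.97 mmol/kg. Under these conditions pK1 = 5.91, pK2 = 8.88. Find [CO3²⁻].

α₂ = 1 / (1 + [H⁺]/K2 + [H⁺]²/(K1K2)) = 1 / (1 + 10^+0.66 + 10^-1.65)
   = 1 / (1 + 4.5709 + 0.022387) = 1/5.5933 = 0.1788
[CO3²⁻] = α₂ × DIC = 0.1788 × 1.97 = 0.352 mmol/kg

[CO3²⁻] = 0.352 mmol/kg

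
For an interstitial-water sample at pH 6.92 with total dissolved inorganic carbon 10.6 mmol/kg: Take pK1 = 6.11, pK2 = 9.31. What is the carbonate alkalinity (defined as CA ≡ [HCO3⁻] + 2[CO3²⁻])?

CA = [HCO3⁻] + 2[CO3²⁻] = (α₁ + 2α₂)·DIC
At pH 6.92: [H⁺]/K1 = 10^-0.81 = 0.15488, K2/[H⁺] = 10^-2.39 = 0.0040738
α₁ = 1/(1 + 0.15488 + 0.0040738) = 1/1.1590 = 0.8628; α₂ = α₁·K2/[H⁺] = 0.003515
α₁ + 2α₂ = 0.8699
CA = 0.8699 × 10.6 = 9.22 mmol/kg

CA = 9.22 mmol/kg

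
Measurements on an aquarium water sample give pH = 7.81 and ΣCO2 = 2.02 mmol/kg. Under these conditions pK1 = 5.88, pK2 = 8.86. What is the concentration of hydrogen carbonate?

[HCO3⁻] = 1.83 mmol/kg

α₁ = 1 / (1 + [H⁺]/K1 + K2/[H⁺]) = 1 / (1 + 10^-1.93 + 10^-1.05)
   = 1 / (1 + 0.011749 + 0.089125) = 1/1.1009 = 0.9084
[HCO3⁻] = α₁ × DIC = 0.9084 × 2.02 = 1.83 mmol/kg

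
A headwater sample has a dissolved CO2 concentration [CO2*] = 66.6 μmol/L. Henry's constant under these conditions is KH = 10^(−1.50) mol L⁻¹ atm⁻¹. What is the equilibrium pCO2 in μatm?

KH = 10^(−1.50) = 3.162×10^-2 mol L⁻¹ atm⁻¹
pCO2 = [CO2*]/KH = 66.6×10^-6 / 3.162×10^-2 = 2.11×10^-3 atm = 2110 μatm

pCO2 = 2110 μatm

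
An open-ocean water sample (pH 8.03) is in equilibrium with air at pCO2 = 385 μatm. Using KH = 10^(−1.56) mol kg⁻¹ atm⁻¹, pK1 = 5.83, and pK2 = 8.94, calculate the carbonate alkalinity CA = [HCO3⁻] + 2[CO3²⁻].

CA = 2.09 mmol/kg

[CO2*] = KH · pCO2 = 10^(−1.56) × 385×10^-6 = 1.060×10^-5 mol/kg
α₀ = 1/(1 + K1/[H⁺] + K1K2/[H⁺]²) = 1/(1 + 10^+2.20 + 10^+1.29) = 0.005587
DIC = [CO2*]/α₀ = 1.060×10^-5 / 0.005587 = 1.898 mmol/kg
CA = (α₁ + 2α₂)·DIC = (0.8855 + 2×0.1089) × 1.898 = 2.09 mmol/kg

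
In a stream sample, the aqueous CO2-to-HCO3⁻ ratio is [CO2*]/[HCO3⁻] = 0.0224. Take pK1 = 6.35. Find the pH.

pH = 8.00

From K1 = [H⁺][HCO3⁻]/[CO2*]:  pH = pK1 − log₁₀([CO2*]/[HCO3⁻])
log₁₀(0.0224) = -1.650
pH = 6.35 − (-1.650) = 8.00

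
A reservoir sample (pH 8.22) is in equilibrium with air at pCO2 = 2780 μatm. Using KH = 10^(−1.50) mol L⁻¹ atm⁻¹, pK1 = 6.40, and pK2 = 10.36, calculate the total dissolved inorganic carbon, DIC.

[CO2*] = KH · pCO2 = 10^(−1.50) × 2780×10^-6 = 8.791×10^-5 mol/L
α₀ = 1/(1 + K1/[H⁺] + K1K2/[H⁺]²) = 1/(1 + 10^+1.82 + 10^-0.32) = 0.01480
DIC = [CO2*]/α₀ = 8.791×10^-5 / 0.01480 = 5.94 mmol/L

DIC = 5.94 mmol/L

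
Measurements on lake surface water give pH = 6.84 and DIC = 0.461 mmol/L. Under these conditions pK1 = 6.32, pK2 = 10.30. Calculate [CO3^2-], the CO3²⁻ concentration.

α₂ = 1 / (1 + [H⁺]/K2 + [H⁺]²/(K1K2)) = 1 / (1 + 10^+3.46 + 10^+2.94)
   = 1 / (1 + 2884.0 + 870.96) = 1/3756.0 = 0.0002662
[CO3²⁻] = α₂ × DIC = 0.0002662 × 0.461 = 0.000123 mmol/L = 0.123 μmol/L

[CO3²⁻] = 0.123 μmol/L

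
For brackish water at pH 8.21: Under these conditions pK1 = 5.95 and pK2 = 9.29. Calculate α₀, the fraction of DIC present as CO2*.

α₀ = 0.00505

α₀ = 1 / (1 + K1/[H⁺] + K1K2/[H⁺]²) = 1 / (1 + 10^+2.26 + 10^+1.18)
   = 1 / (1 + 181.97 + 15.136) = 1/198.11 = 0.005048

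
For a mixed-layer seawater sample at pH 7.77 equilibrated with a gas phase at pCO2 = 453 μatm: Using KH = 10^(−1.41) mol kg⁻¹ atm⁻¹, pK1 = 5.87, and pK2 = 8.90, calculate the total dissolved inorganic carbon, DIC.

[CO2*] = KH · pCO2 = 10^(−1.41) × 453×10^-6 = 1.762×10^-5 mol/kg
α₀ = 1/(1 + K1/[H⁺] + K1K2/[H⁺]²) = 1/(1 + 10^+1.90 + 10^+0.77) = 0.01158
DIC = [CO2*]/α₀ = 1.762×10^-5 / 0.01158 = 1.52 mmol/kg

DIC = 1.52 mmol/kg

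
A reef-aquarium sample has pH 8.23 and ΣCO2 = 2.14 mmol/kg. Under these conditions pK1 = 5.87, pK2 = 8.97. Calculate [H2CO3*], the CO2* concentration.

α₀ = 1 / (1 + K1/[H⁺] + K1K2/[H⁺]²) = 1 / (1 + 10^+2.36 + 10^+1.62)
   = 1 / (1 + 229.09 + 41.687) = 1/271.77 = 0.003680
[CO2*] = α₀ × DIC = 0.003680 × 2.14 = 0.00787 mmol/kg = 7.87 μmol/kg

[CO2*] = 7.87 μmol/kg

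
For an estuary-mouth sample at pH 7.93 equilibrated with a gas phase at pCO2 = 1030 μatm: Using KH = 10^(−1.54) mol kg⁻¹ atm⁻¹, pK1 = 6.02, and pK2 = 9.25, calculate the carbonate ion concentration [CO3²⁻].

[CO3²⁻] = 0.116 mmol/kg

[CO2*] = KH · pCO2 = 10^(−1.54) × 1030×10^-6 = 2.971×10^-5 mol/kg
α₀ = 1/(1 + K1/[H⁺] + K1K2/[H⁺]²) = 1/(1 + 10^+1.91 + 10^+0.59) = 0.01160
DIC = [CO2*]/α₀ = 2.971×10^-5 / 0.01160 = 2.560 mmol/kg
[CO3²⁻] = α₂·DIC; α₂ = 0.04515, so [CO3²⁻] = 0.04515 × 2.560 = 0.116 mmol/kg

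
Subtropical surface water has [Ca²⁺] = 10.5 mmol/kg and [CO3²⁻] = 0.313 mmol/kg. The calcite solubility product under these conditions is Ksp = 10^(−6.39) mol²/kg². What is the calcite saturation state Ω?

Ksp = 10^(−6.39) = 4.074×10^-7
Ω = [Ca²⁺][CO3²⁻]/Ksp = (10.5×10^-3)(0.313×10^-3) / 4.074×10^-7 = 8.07

Ω = 8.07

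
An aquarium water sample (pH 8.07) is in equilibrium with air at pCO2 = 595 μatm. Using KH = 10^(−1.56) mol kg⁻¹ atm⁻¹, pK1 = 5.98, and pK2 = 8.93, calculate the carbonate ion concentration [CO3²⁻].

[CO2*] = KH · pCO2 = 10^(−1.56) × 595×10^-6 = 1.639×10^-5 mol/kg
α₀ = 1/(1 + K1/[H⁺] + K1K2/[H⁺]²) = 1/(1 + 10^+2.09 + 10^+1.23) = 0.007092
DIC = [CO2*]/α₀ = 1.639×10^-5 / 0.007092 = 2.311 mmol/kg
[CO3²⁻] = α₂·DIC; α₂ = 0.1204, so [CO3²⁻] = 0.1204 × 2.311 = 0.278 mmol/kg

[CO3²⁻] = 0.278 mmol/kg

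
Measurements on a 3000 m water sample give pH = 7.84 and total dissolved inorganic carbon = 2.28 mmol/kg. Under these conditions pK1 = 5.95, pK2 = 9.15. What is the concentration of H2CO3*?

α₀ = 1 / (1 + K1/[H⁺] + K1K2/[H⁺]²) = 1 / (1 + 10^+1.89 + 10^+0.58)
   = 1 / (1 + 77.625 + 3.8019) = 1/82.427 = 0.01213
[CO2*] = α₀ × DIC = 0.01213 × 2.28 = 0.0277 mmol/kg

[CO2*] = 0.0277 mmol/kg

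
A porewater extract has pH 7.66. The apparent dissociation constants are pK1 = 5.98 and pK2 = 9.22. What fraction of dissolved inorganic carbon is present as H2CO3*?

α₀ = 1 / (1 + K1/[H⁺] + K1K2/[H⁺]²) = 1 / (1 + 10^+1.68 + 10^+0.12)
   = 1 / (1 + 47.863 + 1.3183) = 1/50.181 = 0.01993

α₀ = 0.0199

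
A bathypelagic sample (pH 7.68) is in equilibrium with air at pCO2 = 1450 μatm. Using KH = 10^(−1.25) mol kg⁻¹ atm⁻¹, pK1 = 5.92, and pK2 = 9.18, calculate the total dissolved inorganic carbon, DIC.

DIC = 4.92 mmol/kg

[CO2*] = KH · pCO2 = 10^(−1.25) × 1450×10^-6 = 8.154×10^-5 mol/kg
α₀ = 1/(1 + K1/[H⁺] + K1K2/[H⁺]²) = 1/(1 + 10^+1.76 + 10^+0.26) = 0.01657
DIC = [CO2*]/α₀ = 8.154×10^-5 / 0.01657 = 4.92 mmol/kg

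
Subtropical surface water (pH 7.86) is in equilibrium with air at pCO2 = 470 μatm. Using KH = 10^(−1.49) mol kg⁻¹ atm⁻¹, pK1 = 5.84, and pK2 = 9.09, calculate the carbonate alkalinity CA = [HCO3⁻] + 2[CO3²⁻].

CA = 1.78 mmol/kg

[CO2*] = KH · pCO2 = 10^(−1.49) × 470×10^-6 = 1.521×10^-5 mol/kg
α₀ = 1/(1 + K1/[H⁺] + K1K2/[H⁺]²) = 1/(1 + 10^+2.02 + 10^+0.79) = 0.008938
DIC = [CO2*]/α₀ = 1.521×10^-5 / 0.008938 = 1.702 mmol/kg
CA = (α₁ + 2α₂)·DIC = (0.9359 + 2×0.05511) × 1.702 = 1.78 mmol/kg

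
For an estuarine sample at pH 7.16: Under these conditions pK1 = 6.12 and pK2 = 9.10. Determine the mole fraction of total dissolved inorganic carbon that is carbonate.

α₂ = 0.0104

α₂ = 1 / (1 + [H⁺]/K2 + [H⁺]²/(K1K2)) = 1 / (1 + 10^+1.94 + 10^+0.90)
   = 1 / (1 + 87.096 + 7.9433) = 1/96.040 = 0.01041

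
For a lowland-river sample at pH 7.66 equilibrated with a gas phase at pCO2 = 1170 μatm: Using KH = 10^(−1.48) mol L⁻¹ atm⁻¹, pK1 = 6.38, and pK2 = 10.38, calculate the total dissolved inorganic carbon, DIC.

[CO2*] = KH · pCO2 = 10^(−1.48) × 1170×10^-6 = 3.874×10^-5 mol/L
α₀ = 1/(1 + K1/[H⁺] + K1K2/[H⁺]²) = 1/(1 + 10^+1.28 + 10^-1.44) = 0.04977
DIC = [CO2*]/α₀ = 3.874×10^-5 / 0.04977 = 0.778 mmol/L

DIC = 0.778 mmol/L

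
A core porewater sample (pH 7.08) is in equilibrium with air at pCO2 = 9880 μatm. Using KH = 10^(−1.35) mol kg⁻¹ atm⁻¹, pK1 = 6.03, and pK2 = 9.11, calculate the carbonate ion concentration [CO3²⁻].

[CO3²⁻] = 0.0462 mmol/kg

[CO2*] = KH · pCO2 = 10^(−1.35) × 9880×10^-6 = 4.413×10^-4 mol/kg
α₀ = 1/(1 + K1/[H⁺] + K1K2/[H⁺]²) = 1/(1 + 10^+1.05 + 10^-0.98) = 0.08114
DIC = [CO2*]/α₀ = 4.413×10^-4 / 0.08114 = 5.439 mmol/kg
[CO3²⁻] = α₂·DIC; α₂ = 0.008496, so [CO3²⁻] = 0.008496 × 5.439 = 0.0462 mmol/kg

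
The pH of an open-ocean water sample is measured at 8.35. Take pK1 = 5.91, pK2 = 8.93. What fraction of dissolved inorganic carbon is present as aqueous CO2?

α₀ = 0.00287

α₀ = 1 / (1 + K1/[H⁺] + K1K2/[H⁺]²) = 1 / (1 + 10^+2.44 + 10^+1.86)
   = 1 / (1 + 275.42 + 72.444) = 1/348.87 = 0.002866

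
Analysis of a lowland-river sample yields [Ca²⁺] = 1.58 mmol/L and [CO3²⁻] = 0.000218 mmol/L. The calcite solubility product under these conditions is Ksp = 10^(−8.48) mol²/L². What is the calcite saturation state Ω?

Ksp = 10^(−8.48) = 3.311×10^-9
Ω = [Ca²⁺][CO3²⁻]/Ksp = (1.58×10^-3)(0.000218×10^-3) / 3.311×10^-9 = 0.104

Ω = 0.104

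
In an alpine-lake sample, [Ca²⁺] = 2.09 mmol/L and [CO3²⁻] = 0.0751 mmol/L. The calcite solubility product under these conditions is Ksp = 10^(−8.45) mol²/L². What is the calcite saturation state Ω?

Ksp = 10^(−8.45) = 3.548×10^-9
Ω = [Ca²⁺][CO3²⁻]/Ksp = (2.09×10^-3)(0.0751×10^-3) / 3.548×10^-9 = 44.2

Ω = 44.2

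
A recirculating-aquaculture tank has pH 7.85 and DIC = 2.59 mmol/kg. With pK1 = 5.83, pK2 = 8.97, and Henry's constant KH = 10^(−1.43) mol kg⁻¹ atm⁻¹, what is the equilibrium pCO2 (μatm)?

α₀ = 1 / (1 + K1/[H⁺] + K1K2/[H⁺]²) = 1 / (1 + 10^+2.02 + 10^+0.90)
   = 1 / (1 + 104.71 + 7.9433) = 1/113.66 = 0.008798
[CO2*] = α₀ × DIC = 0.008798 × 2.59 = 0.02279 mmol/kg
pCO2 = [CO2*]/KH = 2.279×10^-5 / 3.715×10^-2 = 613 μatm

pCO2 = 613 μatm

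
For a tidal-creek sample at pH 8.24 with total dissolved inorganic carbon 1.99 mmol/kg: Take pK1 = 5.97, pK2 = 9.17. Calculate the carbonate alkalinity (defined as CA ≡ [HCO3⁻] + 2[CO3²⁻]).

CA = [HCO3⁻] + 2[CO3²⁻] = (α₁ + 2α₂)·DIC
At pH 8.24: [H⁺]/K1 = 10^-2.27 = 0.0053703, K2/[H⁺] = 10^-0.93 = 0.11749
α₁ = 1/(1 + 0.0053703 + 0.11749) = 1/1.1229 = 0.8906; α₂ = α₁·K2/[H⁺] = 0.1046
α₁ + 2α₂ = 1.0999
CA = 1.0999 × 1.99 = 2.19 mmol/kg

CA = 2.19 mmol/kg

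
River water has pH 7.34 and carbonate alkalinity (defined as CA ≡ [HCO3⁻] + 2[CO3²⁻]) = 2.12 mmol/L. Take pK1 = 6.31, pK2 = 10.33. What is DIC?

CA = [HCO3⁻] + 2[CO3²⁻] = (α₁ + 2α₂)·DIC
At pH 7.34: [H⁺]/K1 = 10^-1.03 = 0.093325, K2/[H⁺] = 10^-2.99 = 0.0010233
α₁ = 1/(1 + 0.093325 + 0.0010233) = 1/1.0943 = 0.9138; α₂ = α₁·K2/[H⁺] = 0.0009351
α₁ + 2α₂ = 0.9157
DIC = CA / (α₁ + 2α₂) = 2.12 / 0.9157 = 2.32 mmol/L

DIC = 2.32 mmol/L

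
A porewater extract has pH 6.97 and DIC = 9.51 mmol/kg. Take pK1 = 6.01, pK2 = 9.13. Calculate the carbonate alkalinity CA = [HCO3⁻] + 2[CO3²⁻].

CA = 8.64 mmol/kg

CA = [HCO3⁻] + 2[CO3²⁻] = (α₁ + 2α₂)·DIC
At pH 6.97: [H⁺]/K1 = 10^-0.96 = 0.10965, K2/[H⁺] = 10^-2.16 = 0.0069183
α₁ = 1/(1 + 0.10965 + 0.0069183) = 1/1.1166 = 0.8956; α₂ = α₁·K2/[H⁺] = 0.006196
α₁ + 2α₂ = 0.9080
CA = 0.9080 × 9.51 = 8.64 mmol/kg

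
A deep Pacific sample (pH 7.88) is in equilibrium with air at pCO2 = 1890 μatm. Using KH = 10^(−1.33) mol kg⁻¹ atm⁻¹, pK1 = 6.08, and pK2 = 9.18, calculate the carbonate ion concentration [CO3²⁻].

[CO3²⁻] = 0.280 mmol/kg

[CO2*] = KH · pCO2 = 10^(−1.33) × 1890×10^-6 = 8.840×10^-5 mol/kg
α₀ = 1/(1 + K1/[H⁺] + K1K2/[H⁺]²) = 1/(1 + 10^+1.80 + 10^+0.50) = 0.01487
DIC = [CO2*]/α₀ = 8.840×10^-5 / 0.01487 = 5.946 mmol/kg
[CO3²⁻] = α₂·DIC; α₂ = 0.04702, so [CO3²⁻] = 0.04702 × 5.946 = 0.280 mmol/kg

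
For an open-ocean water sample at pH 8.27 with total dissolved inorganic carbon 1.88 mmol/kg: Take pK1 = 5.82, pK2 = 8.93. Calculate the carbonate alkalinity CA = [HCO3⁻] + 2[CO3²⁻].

CA = [HCO3⁻] + 2[CO3²⁻] = (α₁ + 2α₂)·DIC
At pH 8.27: [H⁺]/K1 = 10^-2.45 = 0.0035481, K2/[H⁺] = 10^-0.66 = 0.21878
α₁ = 1/(1 + 0.0035481 + 0.21878) = 1/1.2223 = 0.8181; α₂ = α₁·K2/[H⁺] = 0.1790
α₁ + 2α₂ = 1.1761
CA = 1.1761 × 1.88 = 2.21 mmol/kg

CA = 2.21 mmol/kg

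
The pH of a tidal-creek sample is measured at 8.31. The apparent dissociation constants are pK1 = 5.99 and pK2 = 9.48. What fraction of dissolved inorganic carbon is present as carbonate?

α₂ = 1 / (1 + [H⁺]/K2 + [H⁺]²/(K1K2)) = 1 / (1 + 10^+1.17 + 10^-1.15)
   = 1 / (1 + 14.791 + 0.070795) = 1/15.862 = 0.06304

α₂ = 0.0630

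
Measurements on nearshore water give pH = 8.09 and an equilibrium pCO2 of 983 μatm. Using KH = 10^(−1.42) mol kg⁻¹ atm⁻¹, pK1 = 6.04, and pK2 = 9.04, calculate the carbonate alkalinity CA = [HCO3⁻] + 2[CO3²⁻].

CA = 5.13 mmol/kg

[CO2*] = KH · pCO2 = 10^(−1.42) × 983×10^-6 = 3.737×10^-5 mol/kg
α₀ = 1/(1 + K1/[H⁺] + K1K2/[H⁺]²) = 1/(1 + 10^+2.05 + 10^+1.10) = 0.007950
DIC = [CO2*]/α₀ = 3.737×10^-5 / 0.007950 = 4.701 mmol/kg
CA = (α₁ + 2α₂)·DIC = (0.8920 + 2×0.1001) × 4.701 = 5.13 mmol/kg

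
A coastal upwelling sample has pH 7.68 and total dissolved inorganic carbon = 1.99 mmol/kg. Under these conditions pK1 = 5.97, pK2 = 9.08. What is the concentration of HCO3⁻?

[HCO3⁻] = 1.88 mmol/kg

α₁ = 1 / (1 + [H⁺]/K1 + K2/[H⁺]) = 1 / (1 + 10^-1.71 + 10^-1.40)
   = 1 / (1 + 0.019498 + 0.039811) = 1/1.0593 = 0.9440
[HCO3⁻] = α₁ × DIC = 0.9440 × 1.99 = 1.88 mmol/kg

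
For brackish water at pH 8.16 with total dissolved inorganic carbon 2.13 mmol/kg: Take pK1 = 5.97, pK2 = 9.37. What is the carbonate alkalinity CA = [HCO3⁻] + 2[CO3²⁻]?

CA = 2.24 mmol/kg

CA = [HCO3⁻] + 2[CO3²⁻] = (α₁ + 2α₂)·DIC
At pH 8.16: [H⁺]/K1 = 10^-2.19 = 0.0064565, K2/[H⁺] = 10^-1.21 = 0.061660
α₁ = 1/(1 + 0.0064565 + 0.061660) = 1/1.0681 = 0.9362; α₂ = α₁·K2/[H⁺] = 0.05773
α₁ + 2α₂ = 1.0517
CA = 1.0517 × 2.13 = 2.24 mmol/kg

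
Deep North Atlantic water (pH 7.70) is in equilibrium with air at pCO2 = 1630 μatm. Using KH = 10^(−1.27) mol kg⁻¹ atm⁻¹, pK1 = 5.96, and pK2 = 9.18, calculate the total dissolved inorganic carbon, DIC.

[CO2*] = KH · pCO2 = 10^(−1.27) × 1630×10^-6 = 8.754×10^-5 mol/kg
α₀ = 1/(1 + K1/[H⁺] + K1K2/[H⁺]²) = 1/(1 + 10^+1.74 + 10^+0.26) = 0.01731
DIC = [CO2*]/α₀ = 8.754×10^-5 / 0.01731 = 5.06 mmol/kg

DIC = 5.06 mmol/kg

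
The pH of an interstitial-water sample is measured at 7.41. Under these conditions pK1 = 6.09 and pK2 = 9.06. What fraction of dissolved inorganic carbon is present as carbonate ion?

α₂ = 1 / (1 + [H⁺]/K2 + [H⁺]²/(K1K2)) = 1 / (1 + 10^+1.65 + 10^+0.33)
   = 1 / (1 + 44.668 + 2.1380) = 1/47.806 = 0.02092

α₂ = 0.0209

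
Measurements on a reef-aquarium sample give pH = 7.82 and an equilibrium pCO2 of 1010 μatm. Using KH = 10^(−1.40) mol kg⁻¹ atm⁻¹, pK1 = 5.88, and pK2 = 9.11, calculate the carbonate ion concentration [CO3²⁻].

[CO2*] = KH · pCO2 = 10^(−1.40) × 1010×10^-6 = 4.021×10^-5 mol/kg
α₀ = 1/(1 + K1/[H⁺] + K1K2/[H⁺]²) = 1/(1 + 10^+1.94 + 10^+0.65) = 0.01080
DIC = [CO2*]/α₀ = 4.021×10^-5 / 0.01080 = 3.722 mmol/kg
[CO3²⁻] = α₂·DIC; α₂ = 0.04826, so [CO3²⁻] = 0.04826 × 3.722 = 0.180 mmol/kg

[CO3²⁻] = 0.180 mmol/kg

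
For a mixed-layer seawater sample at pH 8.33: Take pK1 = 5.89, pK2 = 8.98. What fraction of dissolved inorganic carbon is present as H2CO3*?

α₀ = 0.00296

α₀ = 1 / (1 + K1/[H⁺] + K1K2/[H⁺]²) = 1 / (1 + 10^+2.44 + 10^+1.79)
   = 1 / (1 + 275.42 + 61.660) = 1/338.08 = 0.002958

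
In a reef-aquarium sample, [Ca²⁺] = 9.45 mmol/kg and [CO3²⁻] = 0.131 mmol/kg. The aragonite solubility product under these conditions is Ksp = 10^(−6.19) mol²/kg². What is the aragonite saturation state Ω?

Ksp = 10^(−6.19) = 6.457×10^-7
Ω = [Ca²⁺][CO3²⁻]/Ksp = (9.45×10^-3)(0.131×10^-3) / 6.457×10^-7 = 1.92

Ω = 1.92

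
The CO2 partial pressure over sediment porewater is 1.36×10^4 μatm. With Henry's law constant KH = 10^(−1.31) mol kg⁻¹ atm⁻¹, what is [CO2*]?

[CO2*] = 666 μmol/kg

KH = 10^(−1.31) = 4.898×10^-2 mol kg⁻¹ atm⁻¹
[CO2*] = KH · pCO2 = 4.898×10^-2 × 1.36×10^4×10^-6 atm = 6.66×10^-4 mol/kg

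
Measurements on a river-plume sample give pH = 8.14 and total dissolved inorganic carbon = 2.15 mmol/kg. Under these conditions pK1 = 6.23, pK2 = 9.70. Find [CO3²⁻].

α₂ = 1 / (1 + [H⁺]/K2 + [H⁺]²/(K1K2)) = 1 / (1 + 10^+1.56 + 10^-0.35)
   = 1 / (1 + 36.308 + 0.44668) = 1/37.754 = 0.02649
[CO3²⁻] = α₂ × DIC = 0.02649 × 2.15 = 0.0569 mmol/kg

[CO3²⁻] = 0.0569 mmol/kg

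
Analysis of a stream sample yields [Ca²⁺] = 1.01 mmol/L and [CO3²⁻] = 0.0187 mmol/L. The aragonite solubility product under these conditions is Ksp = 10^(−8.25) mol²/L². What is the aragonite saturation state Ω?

Ω = 3.36

Ksp = 10^(−8.25) = 5.623×10^-9
Ω = [Ca²⁺][CO3²⁻]/Ksp = (1.01×10^-3)(0.0187×10^-3) / 5.623×10^-9 = 3.36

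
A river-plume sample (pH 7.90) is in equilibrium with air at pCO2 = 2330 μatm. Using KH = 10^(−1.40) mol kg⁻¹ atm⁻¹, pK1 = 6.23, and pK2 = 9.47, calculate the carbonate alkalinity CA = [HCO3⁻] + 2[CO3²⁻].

[CO2*] = KH · pCO2 = 10^(−1.40) × 2330×10^-6 = 9.276×10^-5 mol/kg
α₀ = 1/(1 + K1/[H⁺] + K1K2/[H⁺]²) = 1/(1 + 10^+1.67 + 10^+0.10) = 0.02039
DIC = [CO2*]/α₀ = 9.276×10^-5 / 0.02039 = 4.548 mmol/kg
CA = (α₁ + 2α₂)·DIC = (0.9539 + 2×0.02568) × 4.548 = 4.57 mmol/kg

CA = 4.57 mmol/kg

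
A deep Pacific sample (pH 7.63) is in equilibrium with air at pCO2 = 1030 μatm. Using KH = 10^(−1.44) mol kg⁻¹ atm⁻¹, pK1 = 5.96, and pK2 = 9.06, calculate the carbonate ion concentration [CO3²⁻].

[CO3²⁻] = 0.0650 mmol/kg

[CO2*] = KH · pCO2 = 10^(−1.44) × 1030×10^-6 = 3.740×10^-5 mol/kg
α₀ = 1/(1 + K1/[H⁺] + K1K2/[H⁺]²) = 1/(1 + 10^+1.67 + 10^+0.24) = 0.02020
DIC = [CO2*]/α₀ = 3.740×10^-5 / 0.02020 = 1.852 mmol/kg
[CO3²⁻] = α₂·DIC; α₂ = 0.03510, so [CO3²⁻] = 0.03510 × 1.852 = 0.0650 mmol/kg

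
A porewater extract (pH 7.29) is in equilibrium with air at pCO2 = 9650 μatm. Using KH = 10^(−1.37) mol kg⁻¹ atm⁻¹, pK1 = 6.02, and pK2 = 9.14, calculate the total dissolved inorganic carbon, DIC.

DIC = 8.19 mmol/kg

[CO2*] = KH · pCO2 = 10^(−1.37) × 9650×10^-6 = 4.116×10^-4 mol/kg
α₀ = 1/(1 + K1/[H⁺] + K1K2/[H⁺]²) = 1/(1 + 10^+1.27 + 10^-0.58) = 0.05029
DIC = [CO2*]/α₀ = 4.116×10^-4 / 0.05029 = 8.19 mmol/kg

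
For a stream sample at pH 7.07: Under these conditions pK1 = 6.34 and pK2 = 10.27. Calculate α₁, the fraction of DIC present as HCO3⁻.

α₁ = 0.843

α₁ = 1 / (1 + [H⁺]/K1 + K2/[H⁺]) = 1 / (1 + 10^-0.73 + 10^-3.20)
   = 1 / (1 + 0.18621 + 0.00063096) = 1/1.1868 = 0.8426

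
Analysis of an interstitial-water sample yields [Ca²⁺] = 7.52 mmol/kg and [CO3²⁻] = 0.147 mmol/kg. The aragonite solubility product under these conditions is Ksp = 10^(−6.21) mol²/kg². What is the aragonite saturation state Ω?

Ksp = 10^(−6.21) = 6.166×10^-7
Ω = [Ca²⁺][CO3²⁻]/Ksp = (7.52×10^-3)(0.147×10^-3) / 6.166×10^-7 = 1.79

Ω = 1.79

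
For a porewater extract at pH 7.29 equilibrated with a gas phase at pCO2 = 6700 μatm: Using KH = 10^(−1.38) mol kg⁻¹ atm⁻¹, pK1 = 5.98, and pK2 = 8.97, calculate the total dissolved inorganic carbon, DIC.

[CO2*] = KH · pCO2 = 10^(−1.38) × 6700×10^-6 = 2.793×10^-4 mol/kg
α₀ = 1/(1 + K1/[H⁺] + K1K2/[H⁺]²) = 1/(1 + 10^+1.31 + 10^-0.37) = 0.04578
DIC = [CO2*]/α₀ = 2.793×10^-4 / 0.04578 = 6.10 mmol/kg

DIC = 6.10 mmol/kg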